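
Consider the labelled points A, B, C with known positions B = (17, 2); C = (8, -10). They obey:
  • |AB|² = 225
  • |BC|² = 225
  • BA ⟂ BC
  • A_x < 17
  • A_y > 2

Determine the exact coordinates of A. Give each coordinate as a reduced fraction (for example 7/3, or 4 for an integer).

A = (5, 11)

1. A_x = 5  [[BA ⟂ BC ⇒ -9x-12y+177=0] ∩ [|A−(17, 2)|²=225]]
2. A_y = 11  [[BA ⟂ BC ⇒ -9x-12y+177=0] ∩ [|A−(17, 2)|²=225]]
   so A = (5, 11)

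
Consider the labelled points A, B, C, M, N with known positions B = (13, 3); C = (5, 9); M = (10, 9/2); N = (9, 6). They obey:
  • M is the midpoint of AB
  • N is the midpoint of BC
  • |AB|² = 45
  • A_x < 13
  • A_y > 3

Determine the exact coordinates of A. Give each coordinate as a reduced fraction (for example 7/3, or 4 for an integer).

A = (7, 6)

1. A_x = 7  [A = 2·M−B = 2·(10, 9/2)−(13, 3)]
2. A_y = 6  [A = 2·M−B = 2·(10, 9/2)−(13, 3)]
   so A = (7, 6)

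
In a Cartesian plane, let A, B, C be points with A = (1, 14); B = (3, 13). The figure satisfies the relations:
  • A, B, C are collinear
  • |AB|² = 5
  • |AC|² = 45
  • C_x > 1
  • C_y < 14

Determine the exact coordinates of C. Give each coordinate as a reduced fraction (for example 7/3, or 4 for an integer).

C = (7, 11)

1. C_x = 7  [[A, B, C are collinear ⇒ 1x+2y-29=0] ∩ [|C−(1, 14)|²=45]]
2. C_y = 11  [[A, B, C are collinear ⇒ 1x+2y-29=0] ∩ [|C−(1, 14)|²=45]]
   so C = (7, 11)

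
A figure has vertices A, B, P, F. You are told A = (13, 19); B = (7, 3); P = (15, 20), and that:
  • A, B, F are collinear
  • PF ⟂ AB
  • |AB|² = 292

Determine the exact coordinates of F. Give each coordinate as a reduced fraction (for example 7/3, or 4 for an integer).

1. F_x = 991/73  [[A, B, F are collinear ⇒ 16x-6y-94=0] ∩ [PF ⟂ AB ⇒ -6x-16y+410=0]]
2. F_y = 1499/73  [[A, B, F are collinear ⇒ 16x-6y-94=0] ∩ [PF ⟂ AB ⇒ -6x-16y+410=0]]
   so F = (991/73, 1499/73)

F = (991/73, 1499/73)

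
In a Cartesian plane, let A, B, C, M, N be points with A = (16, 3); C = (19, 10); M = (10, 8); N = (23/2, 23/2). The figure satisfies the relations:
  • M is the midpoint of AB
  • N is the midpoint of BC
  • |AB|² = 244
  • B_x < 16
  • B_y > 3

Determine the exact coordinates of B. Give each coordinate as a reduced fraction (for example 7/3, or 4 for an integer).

1. B_x = 4  [B = 2·M−A = 2·(10, 8)−(16, 3)]
2. B_y = 13  [B = 2·M−A = 2·(10, 8)−(16, 3)]
   so B = (4, 13)

B = (4, 13)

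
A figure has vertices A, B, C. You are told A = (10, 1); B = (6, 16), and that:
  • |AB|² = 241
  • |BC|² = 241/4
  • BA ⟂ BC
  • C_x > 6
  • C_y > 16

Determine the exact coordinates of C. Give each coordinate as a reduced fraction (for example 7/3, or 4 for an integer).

1. C_x = 27/2  [[BA ⟂ BC ⇒ 4x-15y+216=0] ∩ [|C−(6, 16)|²=241/4]]
2. C_y = 18  [[BA ⟂ BC ⇒ 4x-15y+216=0] ∩ [|C−(6, 16)|²=241/4]]
   so C = (27/2, 18)

C = (27/2, 18)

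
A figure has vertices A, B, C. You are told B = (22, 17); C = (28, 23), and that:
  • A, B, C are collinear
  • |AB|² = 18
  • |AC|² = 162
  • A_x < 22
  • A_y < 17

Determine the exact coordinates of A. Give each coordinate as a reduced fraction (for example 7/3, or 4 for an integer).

A = (19, 14)

1. A_x = 19  [[A, B, C are collinear ⇒ -6x+6y+30=0] ∩ [|A−(22, 17)|²=18]]
2. A_y = 14  [[A, B, C are collinear ⇒ -6x+6y+30=0] ∩ [|A−(22, 17)|²=18]]
   so A = (19, 14)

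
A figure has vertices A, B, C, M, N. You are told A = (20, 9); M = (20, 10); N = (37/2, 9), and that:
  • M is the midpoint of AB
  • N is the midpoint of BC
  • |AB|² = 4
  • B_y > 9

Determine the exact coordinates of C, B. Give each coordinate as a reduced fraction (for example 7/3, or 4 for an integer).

C = (17, 7)
B = (20, 11)

1. B_x = 20  [B = 2·M−A = 2·(20, 10)−(20, 9)]
2. B_y = 11  [B = 2·M−A = 2·(20, 10)−(20, 9)]
   so B = (20, 11)
3. C_x = 17  [C = 2·N−B = 2·(37/2, 9)−(20, 11)]
4. C_y = 7  [C = 2·N−B = 2·(37/2, 9)−(20, 11)]
   so C = (17, 7)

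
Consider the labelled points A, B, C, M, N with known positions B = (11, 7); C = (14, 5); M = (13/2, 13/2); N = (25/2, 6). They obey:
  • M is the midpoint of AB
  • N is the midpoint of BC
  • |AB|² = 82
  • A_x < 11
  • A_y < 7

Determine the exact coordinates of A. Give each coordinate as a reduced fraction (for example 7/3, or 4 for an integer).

A = (2, 6)

1. A_x = 2  [A = 2·M−B = 2·(13/2, 13/2)−(11, 7)]
2. A_y = 6  [A = 2·M−B = 2·(13/2, 13/2)−(11, 7)]
   so A = (2, 6)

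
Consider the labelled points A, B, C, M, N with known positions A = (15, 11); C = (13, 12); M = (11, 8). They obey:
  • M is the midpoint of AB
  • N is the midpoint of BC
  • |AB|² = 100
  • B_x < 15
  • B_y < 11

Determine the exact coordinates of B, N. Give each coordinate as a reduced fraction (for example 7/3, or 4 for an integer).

1. B_x = 7  [B = 2·M−A = 2·(11, 8)−(15, 11)]
2. B_y = 5  [B = 2·M−A = 2·(11, 8)−(15, 11)]
   so B = (7, 5)
3. N_x = 10  [2·N = B+C = (7, 5)+(13, 12)]
4. N_y = 17/2  [2·N = B+C = (7, 5)+(13, 12)]
   so N = (10, 17/2)

B = (7, 5)
N = (10, 17/2)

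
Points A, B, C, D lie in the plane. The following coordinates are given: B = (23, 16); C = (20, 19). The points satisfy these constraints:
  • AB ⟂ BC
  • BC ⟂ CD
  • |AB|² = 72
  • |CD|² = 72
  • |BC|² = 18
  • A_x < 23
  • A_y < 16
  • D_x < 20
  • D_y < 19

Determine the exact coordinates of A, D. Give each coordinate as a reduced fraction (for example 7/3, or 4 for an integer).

1. A_x = 17  [[AB ⟂ BC ⇒ 3x-3y-21=0] ∩ [|A−(23, 16)|²=72]]
2. A_y = 10  [[AB ⟂ BC ⇒ 3x-3y-21=0] ∩ [|A−(23, 16)|²=72]]
   so A = (17, 10)
3. D_x = 14  [[BC ⟂ CD ⇒ -3x+3y+3=0] ∩ [|D−(20, 19)|²=72]]
4. D_y = 13  [[BC ⟂ CD ⇒ -3x+3y+3=0] ∩ [|D−(20, 19)|²=72]]
   so D = (14, 13)

A = (17, 10)
D = (14, 13)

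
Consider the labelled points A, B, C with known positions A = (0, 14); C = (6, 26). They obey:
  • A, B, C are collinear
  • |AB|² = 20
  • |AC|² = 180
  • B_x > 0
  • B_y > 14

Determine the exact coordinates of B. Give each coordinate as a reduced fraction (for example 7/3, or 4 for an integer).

1. B_x = 2  [[A, B, C are collinear ⇒ 12x-6y+84=0] ∩ [|B−(0, 14)|²=20]]
2. B_y = 18  [[A, B, C are collinear ⇒ 12x-6y+84=0] ∩ [|B−(0, 14)|²=20]]
   so B = (2, 18)

B = (2, 18)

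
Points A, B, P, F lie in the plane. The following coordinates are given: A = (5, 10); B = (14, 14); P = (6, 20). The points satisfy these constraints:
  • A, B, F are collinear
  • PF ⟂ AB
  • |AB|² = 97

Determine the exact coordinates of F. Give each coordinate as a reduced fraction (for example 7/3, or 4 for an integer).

1. F_x = 926/97  [[A, B, F are collinear ⇒ -4x+9y-70=0] ∩ [PF ⟂ AB ⇒ 9x+4y-134=0]]
2. F_y = 1166/97  [[A, B, F are collinear ⇒ -4x+9y-70=0] ∩ [PF ⟂ AB ⇒ 9x+4y-134=0]]
   so F = (926/97, 1166/97)

F = (926/97, 1166/97)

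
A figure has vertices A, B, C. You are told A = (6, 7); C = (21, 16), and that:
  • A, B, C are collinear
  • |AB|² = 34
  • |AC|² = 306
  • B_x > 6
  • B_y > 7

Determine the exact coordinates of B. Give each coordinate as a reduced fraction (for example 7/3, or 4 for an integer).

B = (11, 10)

1. B_x = 11  [[A, B, C are collinear ⇒ 9x-15y+51=0] ∩ [|B−(6, 7)|²=34]]
2. B_y = 10  [[A, B, C are collinear ⇒ 9x-15y+51=0] ∩ [|B−(6, 7)|²=34]]
   so B = (11, 10)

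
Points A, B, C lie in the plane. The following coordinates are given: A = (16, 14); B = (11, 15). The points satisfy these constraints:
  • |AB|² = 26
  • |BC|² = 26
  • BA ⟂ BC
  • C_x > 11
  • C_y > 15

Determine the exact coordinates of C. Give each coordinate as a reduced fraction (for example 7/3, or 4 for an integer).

C = (12, 20)

1. C_x = 12  [[BA ⟂ BC ⇒ 5x-1y-40=0] ∩ [|C−(11, 15)|²=26]]
2. C_y = 20  [[BA ⟂ BC ⇒ 5x-1y-40=0] ∩ [|C−(11, 15)|²=26]]
   so C = (12, 20)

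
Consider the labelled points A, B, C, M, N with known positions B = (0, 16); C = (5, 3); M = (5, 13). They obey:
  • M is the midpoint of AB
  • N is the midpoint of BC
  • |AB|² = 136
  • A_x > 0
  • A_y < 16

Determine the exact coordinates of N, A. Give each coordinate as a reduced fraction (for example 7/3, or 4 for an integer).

N = (5/2, 19/2)
A = (10, 10)

1. A_x = 10  [A = 2·M−B = 2·(5, 13)−(0, 16)]
2. A_y = 10  [A = 2·M−B = 2·(5, 13)−(0, 16)]
   so A = (10, 10)
3. N_x = 5/2  [2·N = B+C = (0, 16)+(5, 3)]
4. N_y = 19/2  [2·N = B+C = (0, 16)+(5, 3)]
   so N = (5/2, 19/2)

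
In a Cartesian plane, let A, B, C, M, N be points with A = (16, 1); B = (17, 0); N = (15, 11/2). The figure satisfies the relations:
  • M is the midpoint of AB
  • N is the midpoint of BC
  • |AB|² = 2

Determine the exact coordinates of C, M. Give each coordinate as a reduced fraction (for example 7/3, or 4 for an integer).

C = (13, 11)
M = (33/2, 1/2)

1. M_x = 33/2  [2·M = A+B = (16, 1)+(17, 0)]
2. M_y = 1/2  [2·M = A+B = (16, 1)+(17, 0)]
   so M = (33/2, 1/2)
3. C_x = 13  [C = 2·N−B = 2·(15, 11/2)−(17, 0)]
4. C_y = 11  [C = 2·N−B = 2·(15, 11/2)−(17, 0)]
   so C = (13, 11)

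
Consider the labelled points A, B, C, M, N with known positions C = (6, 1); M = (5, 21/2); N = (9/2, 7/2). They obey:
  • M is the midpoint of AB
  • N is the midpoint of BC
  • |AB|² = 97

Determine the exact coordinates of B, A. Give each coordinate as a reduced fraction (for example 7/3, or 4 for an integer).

B = (3, 6)
A = (7, 15)

1. B_x = 3  [B = 2·N−C = 2·(9/2, 7/2)−(6, 1)]
2. B_y = 6  [B = 2·N−C = 2·(9/2, 7/2)−(6, 1)]
   so B = (3, 6)
3. A_x = 7  [A = 2·M−B = 2·(5, 21/2)−(3, 6)]
4. A_y = 15  [A = 2·M−B = 2·(5, 21/2)−(3, 6)]
   so A = (7, 15)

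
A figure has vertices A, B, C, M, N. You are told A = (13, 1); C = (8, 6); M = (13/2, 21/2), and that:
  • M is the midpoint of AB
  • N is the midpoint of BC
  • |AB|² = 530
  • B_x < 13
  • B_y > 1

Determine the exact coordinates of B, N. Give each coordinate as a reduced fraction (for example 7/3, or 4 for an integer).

B = (0, 20)
N = (4, 13)

1. B_x = 0  [B = 2·M−A = 2·(13/2, 21/2)−(13, 1)]
2. B_y = 20  [B = 2·M−A = 2·(13/2, 21/2)−(13, 1)]
   so B = (0, 20)
3. N_x = 4  [2·N = B+C = (0, 20)+(8, 6)]
4. N_y = 13  [2·N = B+C = (0, 20)+(8, 6)]
   so N = (4, 13)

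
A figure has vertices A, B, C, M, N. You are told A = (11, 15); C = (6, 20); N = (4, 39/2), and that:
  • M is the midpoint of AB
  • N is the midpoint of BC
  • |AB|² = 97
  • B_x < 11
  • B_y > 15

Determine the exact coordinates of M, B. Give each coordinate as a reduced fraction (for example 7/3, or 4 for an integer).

M = (13/2, 17)
B = (2, 19)

1. B_x = 2  [B = 2·N−C = 2·(4, 39/2)−(6, 20)]
2. B_y = 19  [B = 2·N−C = 2·(4, 39/2)−(6, 20)]
   so B = (2, 19)
3. M_x = 13/2  [2·M = A+B = (11, 15)+(2, 19)]
4. M_y = 17  [2·M = A+B = (11, 15)+(2, 19)]
   so M = (13/2, 17)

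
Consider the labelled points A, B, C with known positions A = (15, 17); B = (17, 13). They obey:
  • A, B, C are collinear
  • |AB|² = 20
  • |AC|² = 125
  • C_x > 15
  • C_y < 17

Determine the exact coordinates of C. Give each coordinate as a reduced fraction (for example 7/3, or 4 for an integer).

C = (20, 7)

1. C_x = 20  [[A, B, C are collinear ⇒ 4x+2y-94=0] ∩ [|C−(15, 17)|²=125]]
2. C_y = 7  [[A, B, C are collinear ⇒ 4x+2y-94=0] ∩ [|C−(15, 17)|²=125]]
   so C = (20, 7)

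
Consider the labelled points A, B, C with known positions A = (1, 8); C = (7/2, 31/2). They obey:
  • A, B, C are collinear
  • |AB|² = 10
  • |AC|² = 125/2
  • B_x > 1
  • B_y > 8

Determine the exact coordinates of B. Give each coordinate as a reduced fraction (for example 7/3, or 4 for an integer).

B = (2, 11)

1. B_x = 2  [[A, B, C are collinear ⇒ 15/2x-5/2y+25/2=0] ∩ [|B−(1, 8)|²=10]]
2. B_y = 11  [[A, B, C are collinear ⇒ 15/2x-5/2y+25/2=0] ∩ [|B−(1, 8)|²=10]]
   so B = (2, 11)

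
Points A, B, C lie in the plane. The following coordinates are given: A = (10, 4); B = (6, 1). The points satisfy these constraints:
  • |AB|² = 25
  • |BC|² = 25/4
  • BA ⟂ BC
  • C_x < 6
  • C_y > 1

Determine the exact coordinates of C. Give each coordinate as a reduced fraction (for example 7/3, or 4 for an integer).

C = (9/2, 3)

1. C_x = 9/2  [[BA ⟂ BC ⇒ 4x+3y-27=0] ∩ [|C−(6, 1)|²=25/4]]
2. C_y = 3  [[BA ⟂ BC ⇒ 4x+3y-27=0] ∩ [|C−(6, 1)|²=25/4]]
   so C = (9/2, 3)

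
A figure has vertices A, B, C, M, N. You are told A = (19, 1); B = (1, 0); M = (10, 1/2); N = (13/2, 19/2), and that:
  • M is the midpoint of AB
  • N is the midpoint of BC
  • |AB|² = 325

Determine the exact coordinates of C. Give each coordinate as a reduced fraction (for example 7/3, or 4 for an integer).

1. C_x = 12  [C = 2·N−B = 2·(13/2, 19/2)−(1, 0)]
2. C_y = 19  [C = 2·N−B = 2·(13/2, 19/2)−(1, 0)]
   so C = (12, 19)

C = (12, 19)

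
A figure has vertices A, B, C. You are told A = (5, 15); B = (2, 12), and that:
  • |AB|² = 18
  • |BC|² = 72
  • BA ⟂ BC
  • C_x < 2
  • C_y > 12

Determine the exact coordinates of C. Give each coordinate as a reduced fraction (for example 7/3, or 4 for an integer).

1. C_x = -4  [[BA ⟂ BC ⇒ 3x+3y-42=0] ∩ [|C−(2, 12)|²=72]]
2. C_y = 18  [[BA ⟂ BC ⇒ 3x+3y-42=0] ∩ [|C−(2, 12)|²=72]]
   so C = (-4, 18)

C = (-4, 18)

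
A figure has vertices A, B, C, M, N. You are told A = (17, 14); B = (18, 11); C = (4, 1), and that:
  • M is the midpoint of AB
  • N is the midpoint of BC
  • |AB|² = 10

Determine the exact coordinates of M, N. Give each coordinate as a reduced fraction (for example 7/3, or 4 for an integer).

1. M_x = 35/2  [2·M = A+B = (17, 14)+(18, 11)]
2. M_y = 25/2  [2·M = A+B = (17, 14)+(18, 11)]
   so M = (35/2, 25/2)
3. N_x = 11  [2·N = B+C = (18, 11)+(4, 1)]
4. N_y = 6  [2·N = B+C = (18, 11)+(4, 1)]
   so N = (11, 6)

M = (35/2, 25/2)
N = (11, 6)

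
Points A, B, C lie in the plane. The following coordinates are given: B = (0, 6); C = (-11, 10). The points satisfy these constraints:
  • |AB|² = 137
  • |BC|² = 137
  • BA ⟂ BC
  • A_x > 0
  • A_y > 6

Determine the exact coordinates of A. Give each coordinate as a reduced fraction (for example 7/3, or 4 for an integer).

A = (4, 17)

1. A_x = 4  [[BA ⟂ BC ⇒ -11x+4y-24=0] ∩ [|A−(0, 6)|²=137]]
2. A_y = 17  [[BA ⟂ BC ⇒ -11x+4y-24=0] ∩ [|A−(0, 6)|²=137]]
   so A = (4, 17)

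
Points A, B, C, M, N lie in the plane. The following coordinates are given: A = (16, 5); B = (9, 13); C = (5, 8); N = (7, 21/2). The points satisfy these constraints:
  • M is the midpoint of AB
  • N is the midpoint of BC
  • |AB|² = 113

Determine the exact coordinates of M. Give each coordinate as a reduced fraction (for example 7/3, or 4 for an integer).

1. M_x = 25/2  [2·M = A+B = (16, 5)+(9, 13)]
2. M_y = 9  [2·M = A+B = (16, 5)+(9, 13)]
   so M = (25/2, 9)

M = (25/2, 9)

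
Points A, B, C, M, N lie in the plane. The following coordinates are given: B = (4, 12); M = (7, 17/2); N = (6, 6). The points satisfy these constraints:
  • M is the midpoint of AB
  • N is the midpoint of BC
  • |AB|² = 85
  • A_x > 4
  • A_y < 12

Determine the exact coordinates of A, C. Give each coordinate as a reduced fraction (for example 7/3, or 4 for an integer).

A = (10, 5)
C = (8, 0)

1. A_x = 10  [A = 2·M−B = 2·(7, 17/2)−(4, 12)]
2. A_y = 5  [A = 2·M−B = 2·(7, 17/2)−(4, 12)]
   so A = (10, 5)
3. C_x = 8  [C = 2·N−B = 2·(6, 6)−(4, 12)]
4. C_y = 0  [C = 2·N−B = 2·(6, 6)−(4, 12)]
   so C = (8, 0)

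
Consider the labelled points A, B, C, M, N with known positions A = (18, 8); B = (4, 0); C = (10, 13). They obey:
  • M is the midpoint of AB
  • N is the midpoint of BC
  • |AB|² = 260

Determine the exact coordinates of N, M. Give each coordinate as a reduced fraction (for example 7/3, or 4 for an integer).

N = (7, 13/2)
M = (11, 4)

1. M_x = 11  [2·M = A+B = (18, 8)+(4, 0)]
2. M_y = 4  [2·M = A+B = (18, 8)+(4, 0)]
   so M = (11, 4)
3. N_x = 7  [2·N = B+C = (4, 0)+(10, 13)]
4. N_y = 13/2  [2·N = B+C = (4, 0)+(10, 13)]
   so N = (7, 13/2)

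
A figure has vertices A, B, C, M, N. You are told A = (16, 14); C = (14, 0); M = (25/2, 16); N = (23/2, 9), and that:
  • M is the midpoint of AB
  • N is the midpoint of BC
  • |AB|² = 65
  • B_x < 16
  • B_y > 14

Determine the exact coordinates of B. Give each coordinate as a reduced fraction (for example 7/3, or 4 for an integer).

1. B_x = 9  [B = 2·M−A = 2·(25/2, 16)−(16, 14)]
2. B_y = 18  [B = 2·M−A = 2·(25/2, 16)−(16, 14)]
   so B = (9, 18)

B = (9, 18)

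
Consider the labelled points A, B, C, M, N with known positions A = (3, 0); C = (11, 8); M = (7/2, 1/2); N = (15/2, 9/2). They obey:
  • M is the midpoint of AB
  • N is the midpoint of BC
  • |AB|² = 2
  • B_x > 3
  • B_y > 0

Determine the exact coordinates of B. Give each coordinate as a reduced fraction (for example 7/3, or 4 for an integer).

B = (4, 1)

1. B_x = 4  [B = 2·M−A = 2·(7/2, 1/2)−(3, 0)]
2. B_y = 1  [B = 2·M−A = 2·(7/2, 1/2)−(3, 0)]
   so B = (4, 1)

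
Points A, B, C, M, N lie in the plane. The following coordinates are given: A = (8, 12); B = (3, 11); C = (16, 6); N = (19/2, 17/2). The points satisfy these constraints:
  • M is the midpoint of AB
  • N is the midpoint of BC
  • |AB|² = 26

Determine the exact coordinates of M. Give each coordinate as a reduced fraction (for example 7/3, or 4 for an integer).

1. M_x = 11/2  [2·M = A+B = (8, 12)+(3, 11)]
2. M_y = 23/2  [2·M = A+B = (8, 12)+(3, 11)]
   so M = (11/2, 23/2)

M = (11/2, 23/2)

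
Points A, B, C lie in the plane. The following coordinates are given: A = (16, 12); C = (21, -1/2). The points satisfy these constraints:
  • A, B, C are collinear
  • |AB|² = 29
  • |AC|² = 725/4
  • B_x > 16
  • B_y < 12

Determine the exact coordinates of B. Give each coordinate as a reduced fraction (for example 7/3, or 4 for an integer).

1. B_x = 18  [[A, B, C are collinear ⇒ -25/2x-5y+260=0] ∩ [|B−(16, 12)|²=29]]
2. B_y = 7  [[A, B, C are collinear ⇒ -25/2x-5y+260=0] ∩ [|B−(16, 12)|²=29]]
   so B = (18, 7)

B = (18, 7)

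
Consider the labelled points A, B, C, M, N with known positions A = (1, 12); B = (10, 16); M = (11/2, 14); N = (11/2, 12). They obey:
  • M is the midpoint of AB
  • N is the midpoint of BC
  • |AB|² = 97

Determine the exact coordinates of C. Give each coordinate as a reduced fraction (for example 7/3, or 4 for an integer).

C = (1, 8)

1. C_x = 1  [C = 2·N−B = 2·(11/2, 12)−(10, 16)]
2. C_y = 8  [C = 2·N−B = 2·(11/2, 12)−(10, 16)]
   so C = (1, 8)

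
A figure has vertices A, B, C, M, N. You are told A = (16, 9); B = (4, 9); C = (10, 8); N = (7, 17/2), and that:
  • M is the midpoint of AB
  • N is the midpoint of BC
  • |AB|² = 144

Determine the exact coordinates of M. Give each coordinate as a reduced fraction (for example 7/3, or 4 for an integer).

1. M_x = 10  [2·M = A+B = (16, 9)+(4, 9)]
2. M_y = 9  [2·M = A+B = (16, 9)+(4, 9)]
   so M = (10, 9)

M = (10, 9)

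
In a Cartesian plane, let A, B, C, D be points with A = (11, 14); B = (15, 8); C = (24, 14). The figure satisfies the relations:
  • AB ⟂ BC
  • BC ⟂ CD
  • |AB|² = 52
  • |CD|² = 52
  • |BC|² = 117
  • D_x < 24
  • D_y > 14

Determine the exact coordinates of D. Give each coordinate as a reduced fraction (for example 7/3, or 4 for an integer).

1. D_x = 20  [[BC ⟂ CD ⇒ 9x+6y-300=0] ∩ [|D−(24, 14)|²=52]]
2. D_y = 20  [[BC ⟂ CD ⇒ 9x+6y-300=0] ∩ [|D−(24, 14)|²=52]]
   so D = (20, 20)

D = (20, 20)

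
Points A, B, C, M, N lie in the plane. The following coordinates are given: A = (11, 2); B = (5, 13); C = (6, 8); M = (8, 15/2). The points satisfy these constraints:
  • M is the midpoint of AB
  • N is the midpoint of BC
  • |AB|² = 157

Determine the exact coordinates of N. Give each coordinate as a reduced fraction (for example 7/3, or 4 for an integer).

1. N_x = 11/2  [2·N = B+C = (5, 13)+(6, 8)]
2. N_y = 21/2  [2·N = B+C = (5, 13)+(6, 8)]
   so N = (11/2, 21/2)

N = (11/2, 21/2)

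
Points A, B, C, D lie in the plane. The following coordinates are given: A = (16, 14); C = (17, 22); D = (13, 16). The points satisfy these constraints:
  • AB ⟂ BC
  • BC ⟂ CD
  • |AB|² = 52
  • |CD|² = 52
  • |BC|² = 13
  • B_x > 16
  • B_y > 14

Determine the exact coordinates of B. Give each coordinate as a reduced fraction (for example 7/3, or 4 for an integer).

1. B_x = 20  [[BC ⟂ CD ⇒ 4x+6y-200=0] ∩ [|B−(16, 14)|²=52]]
2. B_y = 20  [[BC ⟂ CD ⇒ 4x+6y-200=0] ∩ [|B−(16, 14)|²=52]]
   so B = (20, 20)

B = (20, 20)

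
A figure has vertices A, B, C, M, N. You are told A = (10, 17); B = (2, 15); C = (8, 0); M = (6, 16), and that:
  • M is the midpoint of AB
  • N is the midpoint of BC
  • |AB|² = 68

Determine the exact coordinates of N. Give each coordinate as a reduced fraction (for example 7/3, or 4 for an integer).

N = (5, 15/2)

1. N_x = 5  [2·N = B+C = (2, 15)+(8, 0)]
2. N_y = 15/2  [2·N = B+C = (2, 15)+(8, 0)]
   so N = (5, 15/2)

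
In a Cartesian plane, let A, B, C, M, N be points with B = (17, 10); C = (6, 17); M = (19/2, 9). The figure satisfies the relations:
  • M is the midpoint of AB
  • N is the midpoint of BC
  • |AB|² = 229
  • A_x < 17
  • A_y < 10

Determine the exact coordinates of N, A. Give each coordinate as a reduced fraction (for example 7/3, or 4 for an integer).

1. A_x = 2  [A = 2·M−B = 2·(19/2, 9)−(17, 10)]
2. A_y = 8  [A = 2·M−B = 2·(19/2, 9)−(17, 10)]
   so A = (2, 8)
3. N_x = 23/2  [2·N = B+C = (17, 10)+(6, 17)]
4. N_y = 27/2  [2·N = B+C = (17, 10)+(6, 17)]
   so N = (23/2, 27/2)

N = (23/2, 27/2)
A = (2, 8)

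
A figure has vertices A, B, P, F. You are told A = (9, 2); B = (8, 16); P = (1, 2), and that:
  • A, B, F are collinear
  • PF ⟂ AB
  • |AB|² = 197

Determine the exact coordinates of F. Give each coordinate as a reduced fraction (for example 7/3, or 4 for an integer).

1. F_x = 1765/197  [[A, B, F are collinear ⇒ -14x-1y+128=0] ∩ [PF ⟂ AB ⇒ -1x+14y-27=0]]
2. F_y = 506/197  [[A, B, F are collinear ⇒ -14x-1y+128=0] ∩ [PF ⟂ AB ⇒ -1x+14y-27=0]]
   so F = (1765/197, 506/197)

F = (1765/197, 506/197)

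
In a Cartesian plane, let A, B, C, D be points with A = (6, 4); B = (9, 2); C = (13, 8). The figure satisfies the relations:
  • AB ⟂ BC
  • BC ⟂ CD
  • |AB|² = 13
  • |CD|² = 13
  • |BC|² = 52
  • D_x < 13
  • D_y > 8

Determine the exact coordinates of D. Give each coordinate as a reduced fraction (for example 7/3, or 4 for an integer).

1. D_x = 10  [[BC ⟂ CD ⇒ 4x+6y-100=0] ∩ [|D−(13, 8)|²=13]]
2. D_y = 10  [[BC ⟂ CD ⇒ 4x+6y-100=0] ∩ [|D−(13, 8)|²=13]]
   so D = (10, 10)

D = (10, 10)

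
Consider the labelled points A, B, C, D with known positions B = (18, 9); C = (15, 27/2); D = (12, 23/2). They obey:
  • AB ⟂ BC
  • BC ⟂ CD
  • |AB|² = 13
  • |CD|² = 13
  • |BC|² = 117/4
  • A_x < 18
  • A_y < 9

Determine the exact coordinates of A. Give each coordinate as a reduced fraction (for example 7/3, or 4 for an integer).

1. A_x = 15  [[AB ⟂ BC ⇒ 3x-9/2y-27/2=0] ∩ [|A−(18, 9)|²=13]]
2. A_y = 7  [[AB ⟂ BC ⇒ 3x-9/2y-27/2=0] ∩ [|A−(18, 9)|²=13]]
   so A = (15, 7)

A = (15, 7)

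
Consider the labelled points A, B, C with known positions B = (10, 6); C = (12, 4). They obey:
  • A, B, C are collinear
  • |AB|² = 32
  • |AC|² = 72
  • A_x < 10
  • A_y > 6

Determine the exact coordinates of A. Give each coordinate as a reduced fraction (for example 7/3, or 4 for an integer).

1. A_x = 6  [[A, B, C are collinear ⇒ 2x+2y-32=0] ∩ [|A−(10, 6)|²=32]]
2. A_y = 10  [[A, B, C are collinear ⇒ 2x+2y-32=0] ∩ [|A−(10, 6)|²=32]]
   so A = (6, 10)

A = (6, 10)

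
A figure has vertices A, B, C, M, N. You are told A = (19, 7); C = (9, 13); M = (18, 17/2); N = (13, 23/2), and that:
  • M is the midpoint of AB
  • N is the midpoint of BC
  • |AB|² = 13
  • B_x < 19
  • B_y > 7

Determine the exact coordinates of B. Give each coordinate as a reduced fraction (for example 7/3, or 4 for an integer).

B = (17, 10)

1. B_x = 17  [B = 2·M−A = 2·(18, 17/2)−(19, 7)]
2. B_y = 10  [B = 2·M−A = 2·(18, 17/2)−(19, 7)]
   so B = (17, 10)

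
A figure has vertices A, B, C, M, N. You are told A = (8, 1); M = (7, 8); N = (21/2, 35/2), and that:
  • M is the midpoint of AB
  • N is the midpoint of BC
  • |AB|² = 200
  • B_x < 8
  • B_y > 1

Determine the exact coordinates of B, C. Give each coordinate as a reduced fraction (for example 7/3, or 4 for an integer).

B = (6, 15)
C = (15, 20)

1. B_x = 6  [B = 2·M−A = 2·(7, 8)−(8, 1)]
2. B_y = 15  [B = 2·M−A = 2·(7, 8)−(8, 1)]
   so B = (6, 15)
3. C_x = 15  [C = 2·N−B = 2·(21/2, 35/2)−(6, 15)]
4. C_y = 20  [C = 2·N−B = 2·(21/2, 35/2)−(6, 15)]
   so C = (15, 20)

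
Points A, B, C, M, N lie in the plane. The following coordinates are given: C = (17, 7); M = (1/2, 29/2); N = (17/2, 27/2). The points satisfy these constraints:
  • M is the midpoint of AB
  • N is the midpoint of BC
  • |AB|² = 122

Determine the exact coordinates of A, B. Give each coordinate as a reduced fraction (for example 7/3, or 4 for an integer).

1. B_x = 0  [B = 2·N−C = 2·(17/2, 27/2)−(17, 7)]
2. B_y = 20  [B = 2·N−C = 2·(17/2, 27/2)−(17, 7)]
   so B = (0, 20)
3. A_x = 1  [A = 2·M−B = 2·(1/2, 29/2)−(0, 20)]
4. A_y = 9  [A = 2·M−B = 2·(1/2, 29/2)−(0, 20)]
   so A = (1, 9)

A = (1, 9)
B = (0, 20)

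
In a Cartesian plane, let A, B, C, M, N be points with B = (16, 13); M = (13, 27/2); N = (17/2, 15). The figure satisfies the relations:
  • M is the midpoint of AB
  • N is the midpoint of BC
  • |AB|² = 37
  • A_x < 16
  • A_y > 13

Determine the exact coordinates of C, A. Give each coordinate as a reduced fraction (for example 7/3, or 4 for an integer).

C = (1, 17)
A = (10, 14)

1. A_x = 10  [A = 2·M−B = 2·(13, 27/2)−(16, 13)]
2. A_y = 14  [A = 2·M−B = 2·(13, 27/2)−(16, 13)]
   so A = (10, 14)
3. C_x = 1  [C = 2·N−B = 2·(17/2, 15)−(16, 13)]
4. C_y = 17  [C = 2·N−B = 2·(17/2, 15)−(16, 13)]
   so C = (1, 17)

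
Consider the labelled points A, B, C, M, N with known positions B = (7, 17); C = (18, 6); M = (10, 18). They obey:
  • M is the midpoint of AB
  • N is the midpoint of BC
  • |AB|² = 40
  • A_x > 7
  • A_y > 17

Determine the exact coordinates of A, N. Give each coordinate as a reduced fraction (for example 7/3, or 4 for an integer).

1. A_x = 13  [A = 2·M−B = 2·(10, 18)−(7, 17)]
2. A_y = 19  [A = 2·M−B = 2·(10, 18)−(7, 17)]
   so A = (13, 19)
3. N_x = 25/2  [2·N = B+C = (7, 17)+(18, 6)]
4. N_y = 23/2  [2·N = B+C = (7, 17)+(18, 6)]
   so N = (25/2, 23/2)

A = (13, 19)
N = (25/2, 23/2)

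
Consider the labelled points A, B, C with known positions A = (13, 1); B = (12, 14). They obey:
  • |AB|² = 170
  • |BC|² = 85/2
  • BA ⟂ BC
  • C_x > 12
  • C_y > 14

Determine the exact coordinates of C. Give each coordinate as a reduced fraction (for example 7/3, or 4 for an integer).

C = (37/2, 29/2)

1. C_x = 37/2  [[BA ⟂ BC ⇒ 1x-13y+170=0] ∩ [|C−(12, 14)|²=85/2]]
2. C_y = 29/2  [[BA ⟂ BC ⇒ 1x-13y+170=0] ∩ [|C−(12, 14)|²=85/2]]
   so C = (37/2, 29/2)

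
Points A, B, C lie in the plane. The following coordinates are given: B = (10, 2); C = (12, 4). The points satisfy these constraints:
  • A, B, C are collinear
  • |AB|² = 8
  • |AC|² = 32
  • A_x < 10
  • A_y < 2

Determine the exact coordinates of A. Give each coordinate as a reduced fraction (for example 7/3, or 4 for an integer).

A = (8, 0)

1. A_x = 8  [[A, B, C are collinear ⇒ -2x+2y+16=0] ∩ [|A−(10, 2)|²=8]]
2. A_y = 0  [[A, B, C are collinear ⇒ -2x+2y+16=0] ∩ [|A−(10, 2)|²=8]]
   so A = (8, 0)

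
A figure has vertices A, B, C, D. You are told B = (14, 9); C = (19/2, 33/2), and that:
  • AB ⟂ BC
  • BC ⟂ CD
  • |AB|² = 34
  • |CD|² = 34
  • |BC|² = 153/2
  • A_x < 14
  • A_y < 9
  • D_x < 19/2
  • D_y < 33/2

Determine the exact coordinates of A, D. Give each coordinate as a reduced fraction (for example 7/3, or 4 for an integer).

1. A_x = 9  [[AB ⟂ BC ⇒ 9/2x-15/2y+9/2=0] ∩ [|A−(14, 9)|²=34]]
2. A_y = 6  [[AB ⟂ BC ⇒ 9/2x-15/2y+9/2=0] ∩ [|A−(14, 9)|²=34]]
   so A = (9, 6)
3. D_x = 9/2  [[BC ⟂ CD ⇒ -9/2x+15/2y-81=0] ∩ [|D−(19/2, 33/2)|²=34]]
4. D_y = 27/2  [[BC ⟂ CD ⇒ -9/2x+15/2y-81=0] ∩ [|D−(19/2, 33/2)|²=34]]
   so D = (9/2, 27/2)

A = (9, 6)
D = (9/2, 27/2)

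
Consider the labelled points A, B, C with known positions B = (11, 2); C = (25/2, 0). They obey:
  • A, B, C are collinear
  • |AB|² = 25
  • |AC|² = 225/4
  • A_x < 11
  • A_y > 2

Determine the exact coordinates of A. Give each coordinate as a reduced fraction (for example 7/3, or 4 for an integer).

1. A_x = 8  [[A, B, C are collinear ⇒ 2x+3/2y-25=0] ∩ [|A−(11, 2)|²=25]]
2. A_y = 6  [[A, B, C are collinear ⇒ 2x+3/2y-25=0] ∩ [|A−(11, 2)|²=25]]
   so A = (8, 6)

A = (8, 6)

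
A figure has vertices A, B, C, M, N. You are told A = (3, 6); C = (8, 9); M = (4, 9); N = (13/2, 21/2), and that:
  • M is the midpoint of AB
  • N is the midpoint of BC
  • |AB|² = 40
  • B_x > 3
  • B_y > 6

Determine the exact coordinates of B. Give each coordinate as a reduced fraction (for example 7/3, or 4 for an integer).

1. B_x = 5  [B = 2·M−A = 2·(4, 9)−(3, 6)]
2. B_y = 12  [B = 2·M−A = 2·(4, 9)−(3, 6)]
   so B = (5, 12)

B = (5, 12)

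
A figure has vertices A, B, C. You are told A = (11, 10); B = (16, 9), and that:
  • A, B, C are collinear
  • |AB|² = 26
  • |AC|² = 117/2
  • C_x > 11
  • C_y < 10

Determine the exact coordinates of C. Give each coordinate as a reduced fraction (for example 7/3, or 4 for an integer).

C = (37/2, 17/2)

1. C_x = 37/2  [[A, B, C are collinear ⇒ 1x+5y-61=0] ∩ [|C−(11, 10)|²=117/2]]
2. C_y = 17/2  [[A, B, C are collinear ⇒ 1x+5y-61=0] ∩ [|C−(11, 10)|²=117/2]]
   so C = (37/2, 17/2)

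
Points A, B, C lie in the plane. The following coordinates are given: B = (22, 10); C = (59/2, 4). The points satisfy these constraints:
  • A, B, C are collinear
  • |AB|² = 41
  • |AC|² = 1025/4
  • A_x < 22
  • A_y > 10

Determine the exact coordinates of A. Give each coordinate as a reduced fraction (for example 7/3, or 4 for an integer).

A = (17, 14)

1. A_x = 17  [[A, B, C are collinear ⇒ 6x+15/2y-207=0] ∩ [|A−(22, 10)|²=41]]
2. A_y = 14  [[A, B, C are collinear ⇒ 6x+15/2y-207=0] ∩ [|A−(22, 10)|²=41]]
   so A = (17, 14)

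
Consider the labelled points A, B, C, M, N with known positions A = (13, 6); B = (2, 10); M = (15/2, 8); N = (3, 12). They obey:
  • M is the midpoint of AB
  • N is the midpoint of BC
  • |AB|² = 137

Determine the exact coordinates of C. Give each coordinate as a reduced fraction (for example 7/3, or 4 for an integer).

C = (4, 14)

1. C_x = 4  [C = 2·N−B = 2·(3, 12)−(2, 10)]
2. C_y = 14  [C = 2·N−B = 2·(3, 12)−(2, 10)]
   so C = (4, 14)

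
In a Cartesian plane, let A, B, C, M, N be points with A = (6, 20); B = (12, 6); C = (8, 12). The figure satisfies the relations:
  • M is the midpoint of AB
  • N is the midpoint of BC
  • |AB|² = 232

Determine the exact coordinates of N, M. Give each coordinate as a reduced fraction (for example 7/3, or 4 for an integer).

1. M_x = 9  [2·M = A+B = (6, 20)+(12, 6)]
2. M_y = 13  [2·M = A+B = (6, 20)+(12, 6)]
   so M = (9, 13)
3. N_x = 10  [2·N = B+C = (12, 6)+(8, 12)]
4. N_y = 9  [2·N = B+C = (12, 6)+(8, 12)]
   so N = (10, 9)

N = (10, 9)
M = (9, 13)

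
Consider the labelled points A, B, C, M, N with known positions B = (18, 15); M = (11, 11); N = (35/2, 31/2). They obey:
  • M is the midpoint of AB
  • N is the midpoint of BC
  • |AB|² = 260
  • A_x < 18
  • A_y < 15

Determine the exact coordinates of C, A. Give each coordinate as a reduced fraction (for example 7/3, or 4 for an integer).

1. A_x = 4  [A = 2·M−B = 2·(11, 11)−(18, 15)]
2. A_y = 7  [A = 2·M−B = 2·(11, 11)−(18, 15)]
   so A = (4, 7)
3. C_x = 17  [C = 2·N−B = 2·(35/2, 31/2)−(18, 15)]
4. C_y = 16  [C = 2·N−B = 2·(35/2, 31/2)−(18, 15)]
   so C = (17, 16)

C = (17, 16)
A = (4, 7)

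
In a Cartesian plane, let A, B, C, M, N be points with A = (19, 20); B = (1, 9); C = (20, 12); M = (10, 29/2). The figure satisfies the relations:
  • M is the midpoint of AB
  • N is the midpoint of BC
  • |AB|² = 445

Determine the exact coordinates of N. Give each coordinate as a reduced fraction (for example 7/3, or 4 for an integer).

N = (21/2, 21/2)

1. N_x = 21/2  [2·N = B+C = (1, 9)+(20, 12)]
2. N_y = 21/2  [2·N = B+C = (1, 9)+(20, 12)]
   so N = (21/2, 21/2)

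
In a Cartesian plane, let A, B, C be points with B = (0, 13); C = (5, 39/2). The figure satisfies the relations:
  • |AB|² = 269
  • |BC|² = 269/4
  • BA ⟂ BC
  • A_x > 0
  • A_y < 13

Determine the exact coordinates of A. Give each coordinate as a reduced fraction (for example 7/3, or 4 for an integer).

A = (13, 3)

1. A_x = 13  [[BA ⟂ BC ⇒ 5x+13/2y-169/2=0] ∩ [|A−(0, 13)|²=269]]
2. A_y = 3  [[BA ⟂ BC ⇒ 5x+13/2y-169/2=0] ∩ [|A−(0, 13)|²=269]]
   so A = (13, 3)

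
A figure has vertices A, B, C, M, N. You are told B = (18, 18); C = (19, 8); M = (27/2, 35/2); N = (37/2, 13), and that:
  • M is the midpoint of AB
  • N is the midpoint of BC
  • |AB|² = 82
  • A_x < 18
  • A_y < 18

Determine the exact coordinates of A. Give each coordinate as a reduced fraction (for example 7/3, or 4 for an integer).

1. A_x = 9  [A = 2·M−B = 2·(27/2, 35/2)−(18, 18)]
2. A_y = 17  [A = 2·M−B = 2·(27/2, 35/2)−(18, 18)]
   so A = (9, 17)

A = (9, 17)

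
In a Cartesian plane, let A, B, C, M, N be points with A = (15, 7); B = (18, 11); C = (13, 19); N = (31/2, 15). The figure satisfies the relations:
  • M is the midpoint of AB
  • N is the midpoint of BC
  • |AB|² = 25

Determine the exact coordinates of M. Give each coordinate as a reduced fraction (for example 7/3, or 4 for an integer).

M = (33/2, 9)

1. M_x = 33/2  [2·M = A+B = (15, 7)+(18, 11)]
2. M_y = 9  [2·M = A+B = (15, 7)+(18, 11)]
   so M = (33/2, 9)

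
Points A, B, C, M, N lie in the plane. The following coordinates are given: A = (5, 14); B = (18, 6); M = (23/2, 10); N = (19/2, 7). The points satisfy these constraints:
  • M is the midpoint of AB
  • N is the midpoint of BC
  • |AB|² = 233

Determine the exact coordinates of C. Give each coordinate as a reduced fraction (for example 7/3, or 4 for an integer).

C = (1, 8)

1. C_x = 1  [C = 2·N−B = 2·(19/2, 7)−(18, 6)]
2. C_y = 8  [C = 2·N−B = 2·(19/2, 7)−(18, 6)]
   so C = (1, 8)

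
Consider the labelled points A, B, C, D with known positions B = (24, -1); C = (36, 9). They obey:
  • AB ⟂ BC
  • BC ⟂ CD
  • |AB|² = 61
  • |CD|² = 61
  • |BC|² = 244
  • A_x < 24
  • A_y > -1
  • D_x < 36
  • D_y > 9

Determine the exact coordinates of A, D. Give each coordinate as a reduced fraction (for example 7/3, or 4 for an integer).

1. A_x = 19  [[AB ⟂ BC ⇒ -12x-10y+278=0] ∩ [|A−(24, -1)|²=61]]
2. A_y = 5  [[AB ⟂ BC ⇒ -12x-10y+278=0] ∩ [|A−(24, -1)|²=61]]
   so A = (19, 5)
3. D_x = 31  [[BC ⟂ CD ⇒ 12x+10y-522=0] ∩ [|D−(36, 9)|²=61]]
4. D_y = 15  [[BC ⟂ CD ⇒ 12x+10y-522=0] ∩ [|D−(36, 9)|²=61]]
   so D = (31, 15)

A = (19, 5)
D = (31, 15)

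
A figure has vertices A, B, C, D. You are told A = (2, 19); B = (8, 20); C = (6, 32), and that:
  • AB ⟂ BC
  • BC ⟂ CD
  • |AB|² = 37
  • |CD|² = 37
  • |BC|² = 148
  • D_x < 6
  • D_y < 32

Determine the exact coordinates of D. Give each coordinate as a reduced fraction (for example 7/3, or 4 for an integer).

1. D_x = 0  [[BC ⟂ CD ⇒ -2x+12y-372=0] ∩ [|D−(6, 32)|²=37]]
2. D_y = 31  [[BC ⟂ CD ⇒ -2x+12y-372=0] ∩ [|D−(6, 32)|²=37]]
   so D = (0, 31)

D = (0, 31)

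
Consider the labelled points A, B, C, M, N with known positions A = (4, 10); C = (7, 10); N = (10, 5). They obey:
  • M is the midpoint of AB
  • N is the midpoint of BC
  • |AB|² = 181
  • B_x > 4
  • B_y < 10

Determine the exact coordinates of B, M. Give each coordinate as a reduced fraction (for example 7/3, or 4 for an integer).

B = (13, 0)
M = (17/2, 5)

1. B_x = 13  [B = 2·N−C = 2·(10, 5)−(7, 10)]
2. B_y = 0  [B = 2·N−C = 2·(10, 5)−(7, 10)]
   so B = (13, 0)
3. M_x = 17/2  [2·M = A+B = (4, 10)+(13, 0)]
4. M_y = 5  [2·M = A+B = (4, 10)+(13, 0)]
   so M = (17/2, 5)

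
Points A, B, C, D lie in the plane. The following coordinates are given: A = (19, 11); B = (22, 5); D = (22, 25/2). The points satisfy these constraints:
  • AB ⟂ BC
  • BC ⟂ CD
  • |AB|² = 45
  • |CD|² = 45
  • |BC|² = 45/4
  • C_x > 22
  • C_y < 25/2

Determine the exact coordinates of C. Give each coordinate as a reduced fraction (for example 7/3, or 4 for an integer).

1. C_x = 25  [[AB ⟂ BC ⇒ 3x-6y-36=0] ∩ [|C−(22, 25/2)|²=45]]
2. C_y = 13/2  [[AB ⟂ BC ⇒ 3x-6y-36=0] ∩ [|C−(22, 25/2)|²=45]]
   so C = (25, 13/2)

C = (25, 13/2)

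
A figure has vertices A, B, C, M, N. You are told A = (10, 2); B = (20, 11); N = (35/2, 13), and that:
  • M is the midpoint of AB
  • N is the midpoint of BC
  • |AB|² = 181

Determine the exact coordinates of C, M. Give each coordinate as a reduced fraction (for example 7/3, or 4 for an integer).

1. M_x = 15  [2·M = A+B = (10, 2)+(20, 11)]
2. M_y = 13/2  [2·M = A+B = (10, 2)+(20, 11)]
   so M = (15, 13/2)
3. C_x = 15  [C = 2·N−B = 2·(35/2, 13)−(20, 11)]
4. C_y = 15  [C = 2·N−B = 2·(35/2, 13)−(20, 11)]
   so C = (15, 15)

C = (15, 15)
M = (15, 13/2)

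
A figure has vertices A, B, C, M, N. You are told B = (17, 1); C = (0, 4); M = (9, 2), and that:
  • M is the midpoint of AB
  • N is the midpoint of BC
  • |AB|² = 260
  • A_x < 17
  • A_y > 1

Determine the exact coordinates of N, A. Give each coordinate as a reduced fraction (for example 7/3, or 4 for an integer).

N = (17/2, 5/2)
A = (1, 3)

1. A_x = 1  [A = 2·M−B = 2·(9, 2)−(17, 1)]
2. A_y = 3  [A = 2·M−B = 2·(9, 2)−(17, 1)]
   so A = (1, 3)
3. N_x = 17/2  [2·N = B+C = (17, 1)+(0, 4)]
4. N_y = 5/2  [2·N = B+C = (17, 1)+(0, 4)]
   so N = (17/2, 5/2)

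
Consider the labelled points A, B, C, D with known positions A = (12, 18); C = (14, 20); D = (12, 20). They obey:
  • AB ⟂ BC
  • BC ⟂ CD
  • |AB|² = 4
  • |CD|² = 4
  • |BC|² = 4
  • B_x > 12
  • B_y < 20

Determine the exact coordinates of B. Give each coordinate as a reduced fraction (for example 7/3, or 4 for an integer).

B = (14, 18)

1. B_x = 14  [[BC ⟂ CD ⇒ 2x-28=0] ∩ [|B−(12, 18)|²=4]]
2. B_y = 18  [[BC ⟂ CD ⇒ 2x-28=0] ∩ [|B−(12, 18)|²=4]]
   so B = (14, 18)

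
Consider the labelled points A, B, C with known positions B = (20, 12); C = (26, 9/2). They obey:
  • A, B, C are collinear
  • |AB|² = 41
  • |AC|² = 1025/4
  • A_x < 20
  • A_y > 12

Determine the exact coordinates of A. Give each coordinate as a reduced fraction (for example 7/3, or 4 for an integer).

1. A_x = 16  [[A, B, C are collinear ⇒ 15/2x+6y-222=0] ∩ [|A−(20, 12)|²=41]]
2. A_y = 17  [[A, B, C are collinear ⇒ 15/2x+6y-222=0] ∩ [|A−(20, 12)|²=41]]
   so A = (16, 17)

A = (16, 17)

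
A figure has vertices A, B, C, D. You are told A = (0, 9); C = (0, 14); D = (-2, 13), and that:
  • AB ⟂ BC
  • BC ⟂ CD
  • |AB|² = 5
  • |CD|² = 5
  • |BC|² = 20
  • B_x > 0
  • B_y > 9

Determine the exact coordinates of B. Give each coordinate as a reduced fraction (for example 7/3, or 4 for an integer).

1. B_x = 2  [[BC ⟂ CD ⇒ 2x+1y-14=0] ∩ [|B−(0, 9)|²=5]]
2. B_y = 10  [[BC ⟂ CD ⇒ 2x+1y-14=0] ∩ [|B−(0, 9)|²=5]]
   so B = (2, 10)

B = (2, 10)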